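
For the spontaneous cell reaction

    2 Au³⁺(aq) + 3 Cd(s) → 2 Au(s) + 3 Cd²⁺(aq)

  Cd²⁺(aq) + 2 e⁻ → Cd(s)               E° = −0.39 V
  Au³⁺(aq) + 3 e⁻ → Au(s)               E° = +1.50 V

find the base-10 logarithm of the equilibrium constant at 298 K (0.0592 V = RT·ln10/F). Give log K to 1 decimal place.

The Au³⁺/Au couple is reduced (cathode); E°cell = +1.50 − (−0.39) = +1.89 V with n = 6.
At equilibrium E = 0, so log K = nE°cell / 0.0592 = (6)(+1.89) / 0.0592 = 191.6.

log K = 191.6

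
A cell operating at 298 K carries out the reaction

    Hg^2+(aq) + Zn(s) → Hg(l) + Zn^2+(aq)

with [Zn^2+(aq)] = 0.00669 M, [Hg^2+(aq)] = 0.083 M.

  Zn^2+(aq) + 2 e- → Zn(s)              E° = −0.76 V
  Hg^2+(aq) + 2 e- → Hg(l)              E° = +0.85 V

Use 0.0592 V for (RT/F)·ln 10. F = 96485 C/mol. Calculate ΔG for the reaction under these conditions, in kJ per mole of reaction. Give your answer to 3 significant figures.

−317 kJ/mol

E°cell = +0.85 − (−0.76) = +1.61 V; the balanced reaction transfers n = 2 electrons.
The reaction quotient is [Zn^2+(aq)] / [Hg^2+(aq)] = 0.0806; by Nernst, E = +1.61 − (0.0592/2)(−1.094) = +1.6424 V.
Finally ΔG = −nFE = −(2)(96485 C/mol)(+1.6424 V) = −317 kJ/mol.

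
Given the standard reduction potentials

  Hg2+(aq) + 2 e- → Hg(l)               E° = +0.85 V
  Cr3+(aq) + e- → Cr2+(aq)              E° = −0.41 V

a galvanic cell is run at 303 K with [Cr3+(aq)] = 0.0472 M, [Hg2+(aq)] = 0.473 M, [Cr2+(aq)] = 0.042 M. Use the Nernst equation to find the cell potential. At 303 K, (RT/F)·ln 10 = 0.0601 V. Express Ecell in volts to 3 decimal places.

Hg²⁺/Hg is reduced (cathode, E° = +0.85 V) and Cr³⁺/Cr²⁺ is oxidized (anode).
E°cell = +0.85 − (−0.41) = +1.26 V, with n = 2 electrons transferred.
Balancing gives Hg2+(aq) + 2 Cr2+(aq) → Hg(l) + 2 Cr3+(aq); hence Q = [Cr3+(aq)]^2 / ([Hg2+(aq)]·[Cr2+(aq)]^2) = 2.67 (log Q = 0.427).
E = E° − (0.0601/n)·log Q = +1.26 − (0.0601/2)(0.427) = +1.247 V.

+1.247 V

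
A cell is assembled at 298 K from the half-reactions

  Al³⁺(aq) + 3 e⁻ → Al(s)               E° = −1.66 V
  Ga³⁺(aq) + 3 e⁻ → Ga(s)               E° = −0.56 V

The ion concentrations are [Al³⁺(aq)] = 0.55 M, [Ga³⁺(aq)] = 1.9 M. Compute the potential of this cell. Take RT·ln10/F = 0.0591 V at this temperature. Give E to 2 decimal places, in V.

+1.11 V

Since E°(Ga³⁺/Ga) > E°(Al³⁺/Al), Ga³⁺/Ga serves as the cathode.
E°cell = −0.56 − (−1.66) = +1.10 V, with n = 3 electrons transferred.
The balanced reaction is Ga³⁺(aq) + Al(s) → Ga(s) + Al³⁺(aq), so Q = [Al³⁺(aq)] / [Ga³⁺(aq)] = 0.289 and log Q = −0.538.
E = E° − (0.0591/n)·log Q = +1.10 − (0.0591/3)(−0.538) = +1.11 V.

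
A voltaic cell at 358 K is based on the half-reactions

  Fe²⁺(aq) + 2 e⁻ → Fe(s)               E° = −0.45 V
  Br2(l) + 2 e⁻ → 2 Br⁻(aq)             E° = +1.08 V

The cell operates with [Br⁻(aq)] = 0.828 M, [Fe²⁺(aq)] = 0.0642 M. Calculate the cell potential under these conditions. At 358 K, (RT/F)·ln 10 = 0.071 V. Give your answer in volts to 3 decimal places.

Br₂/Br⁻ is reduced (cathode, E° = +1.08 V) and Fe²⁺/Fe is oxidized (anode).
E°cell = E°cat − E°an = +1.08 − (−0.45) = +1.53 V; n = 2.
The balanced reaction is Br2(l) + Fe(s) → 2 Br⁻(aq) + Fe²⁺(aq), so Q = [Br⁻(aq)]^2·[Fe²⁺(aq)] = 0.044 and log Q = −1.356.
E = E° − (0.071/n)·log Q = +1.53 − (0.071/2)(−1.356) = +1.578 V.

+1.578 V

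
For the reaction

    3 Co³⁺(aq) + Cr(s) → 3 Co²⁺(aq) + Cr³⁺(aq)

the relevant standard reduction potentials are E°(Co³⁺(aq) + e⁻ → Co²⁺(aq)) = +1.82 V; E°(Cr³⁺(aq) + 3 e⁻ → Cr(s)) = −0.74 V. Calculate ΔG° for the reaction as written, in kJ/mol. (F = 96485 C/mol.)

−741 kJ/mol

In the reaction as written Co³⁺(aq) is reduced, so the Co³⁺/Co²⁺ couple is the cathode and Cr³⁺/Cr is the anode.
E°cell = +1.82 − (−0.74) = +2.56 V; balancing electrons gives n = 3.
ΔG° = −nFE°cell = −(3)(96485)(+2.56) J/mol = −741 kJ/mol.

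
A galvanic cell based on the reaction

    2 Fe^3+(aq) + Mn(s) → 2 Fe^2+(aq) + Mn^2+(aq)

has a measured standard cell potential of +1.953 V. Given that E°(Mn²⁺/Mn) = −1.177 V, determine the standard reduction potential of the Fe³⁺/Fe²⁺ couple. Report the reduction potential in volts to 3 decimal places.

In the reaction as written the Fe³⁺/Fe²⁺ couple is reduced (cathode) and Mn²⁺/Mn is oxidized (anode), so E°cell = E°(Fe³⁺/Fe²⁺) − E°(Mn²⁺/Mn).
E°(Fe³⁺/Fe²⁺) = E°cell + E°(anode) = +1.953 + (−1.177) = +0.776 V.

+0.776 V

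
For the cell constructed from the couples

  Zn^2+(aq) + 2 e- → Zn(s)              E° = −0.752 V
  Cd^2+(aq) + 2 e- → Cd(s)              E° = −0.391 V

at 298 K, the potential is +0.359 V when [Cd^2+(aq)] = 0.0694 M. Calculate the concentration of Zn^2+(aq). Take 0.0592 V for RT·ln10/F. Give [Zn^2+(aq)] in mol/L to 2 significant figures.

0.081 M

With Cd²⁺/Cd at the cathode and Zn²⁺/Zn at the anode, E°cell = −0.391 − (−0.752) = +0.361 V (n = 2).
Since E = E° − (0.0592/n)·log Q, log Q = n(E° − E)/0.0592 = 0.068.
Balancing electrons gives Cd^2+(aq) + Zn(s) → Cd(s) + Zn^2+(aq); thus Q = [Zn^2+(aq)] / [Cd^2+(aq)].
Substituting the known concentrations and solving, log [Zn^2+(aq)] = −1.091 and [Zn^2+(aq)] = 0.081 M.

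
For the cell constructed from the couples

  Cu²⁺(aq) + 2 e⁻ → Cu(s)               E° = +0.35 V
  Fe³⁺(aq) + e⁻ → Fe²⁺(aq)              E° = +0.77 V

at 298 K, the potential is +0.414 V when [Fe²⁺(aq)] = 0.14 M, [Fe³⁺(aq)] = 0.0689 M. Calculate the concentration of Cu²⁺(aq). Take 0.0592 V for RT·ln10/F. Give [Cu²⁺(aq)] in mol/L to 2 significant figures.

0.39 M

The Fe³⁺/Fe²⁺ couple has the larger reduction potential, so it is the cathode: E°cell = +0.77 − (+0.35) = +0.42 V and n = 2.
From the Nernst equation, log Q = n(E° − E)/0.0592 = 2·(+0.42 − (+0.414))/0.0592 = 0.203.
The balanced reaction is 2 Fe³⁺(aq) + Cu(s) → 2 Fe²⁺(aq) + Cu²⁺(aq), so Q = ([Fe²⁺(aq)]^2·[Cu²⁺(aq)]) / [Fe³⁺(aq)]^2.
Solving for the unknown gives log [Cu²⁺(aq)] = −0.413, so [Cu²⁺(aq)] ≈ 0.39 M.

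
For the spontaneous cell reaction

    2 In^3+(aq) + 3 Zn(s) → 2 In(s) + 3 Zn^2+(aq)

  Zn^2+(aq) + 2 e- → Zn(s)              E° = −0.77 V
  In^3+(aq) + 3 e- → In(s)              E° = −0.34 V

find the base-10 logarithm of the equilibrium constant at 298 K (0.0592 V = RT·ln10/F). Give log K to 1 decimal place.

log K = 43.6

The In³⁺/In couple is reduced (cathode); E°cell = −0.34 − (−0.77) = +0.43 V with n = 6.
At equilibrium E = 0, so log K = nE°cell / 0.0592 = (6)(+0.43) / 0.0592 = 43.6.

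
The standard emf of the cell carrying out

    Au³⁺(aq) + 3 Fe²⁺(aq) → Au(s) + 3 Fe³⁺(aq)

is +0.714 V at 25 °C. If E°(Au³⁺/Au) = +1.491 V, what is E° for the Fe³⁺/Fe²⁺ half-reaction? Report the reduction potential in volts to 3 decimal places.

In the reaction as written the Au³⁺/Au couple is reduced (cathode) and Fe³⁺/Fe²⁺ is oxidized (anode), so E°cell = E°(Au³⁺/Au) − E°(Fe³⁺/Fe²⁺).
E°(Fe³⁺/Fe²⁺) = E°(cathode) − E°cell = +1.491 − (+0.714) = +0.777 V.

+0.777 V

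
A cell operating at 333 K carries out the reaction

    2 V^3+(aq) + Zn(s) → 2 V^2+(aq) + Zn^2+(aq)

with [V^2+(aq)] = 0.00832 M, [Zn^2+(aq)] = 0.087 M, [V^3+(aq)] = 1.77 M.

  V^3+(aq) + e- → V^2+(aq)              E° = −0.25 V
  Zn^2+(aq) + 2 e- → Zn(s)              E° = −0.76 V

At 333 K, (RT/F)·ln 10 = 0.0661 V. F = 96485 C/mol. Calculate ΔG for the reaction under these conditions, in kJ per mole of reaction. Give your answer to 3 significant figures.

−135 kJ/mol

E°cell = −0.25 − (−0.76) = +0.51 V; the balanced reaction transfers n = 2 electrons.
Q = ([V^2+(aq)]^2·[Zn^2+(aq)]) / [V^3+(aq)]^2 = 1.92×10^−6, so log Q = −5.716 and E = +0.51 − (0.0661/2)(−5.716) = +0.6989 V.
Then ΔG = −nFE = −2 × 96485 × +0.6989 J/mol = −135 kJ/mol.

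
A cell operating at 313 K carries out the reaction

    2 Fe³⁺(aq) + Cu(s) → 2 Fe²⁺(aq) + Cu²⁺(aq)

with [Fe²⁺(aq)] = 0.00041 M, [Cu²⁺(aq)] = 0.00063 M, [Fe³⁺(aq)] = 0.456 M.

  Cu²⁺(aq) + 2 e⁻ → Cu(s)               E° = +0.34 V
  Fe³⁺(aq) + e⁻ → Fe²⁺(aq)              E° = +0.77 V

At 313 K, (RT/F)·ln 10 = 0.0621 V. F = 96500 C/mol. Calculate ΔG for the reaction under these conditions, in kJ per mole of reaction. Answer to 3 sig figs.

E°cell = +0.77 − (+0.34) = +0.43 V; the balanced reaction transfers n = 2 electrons.
Q = ([Fe²⁺(aq)]^2·[Cu²⁺(aq)]) / [Fe³⁺(aq)]^2 = 5.09×10^−10, so log Q = −9.293 and E = +0.43 − (0.0621/2)(−9.293) = +0.7185 V.
Finally ΔG = −nFE = −(2)(96500 C/mol)(+0.7185 V) = −139 kJ/mol.

−139 kJ/mol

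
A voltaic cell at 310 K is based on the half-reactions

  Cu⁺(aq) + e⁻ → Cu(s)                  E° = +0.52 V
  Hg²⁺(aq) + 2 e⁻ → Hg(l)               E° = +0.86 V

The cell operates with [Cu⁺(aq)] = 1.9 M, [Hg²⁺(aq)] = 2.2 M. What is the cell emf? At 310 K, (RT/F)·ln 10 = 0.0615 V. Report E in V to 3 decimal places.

+0.333 V

The Hg²⁺/Hg couple has the more positive E°, so it is the cathode; Cu⁺/Cu is the anode.
The standard potential is +0.86 − (+0.52) = +0.34 V and the balanced reaction transfers n = 2 electrons.
The balanced reaction is Hg²⁺(aq) + 2 Cu(s) → Hg(l) + 2 Cu⁺(aq), so Q = [Cu⁺(aq)]^2 / [Hg²⁺(aq)] = 1.64 and log Q = 0.215.
By the Nernst equation, E = +0.34 − (0.0615/2)·(0.215) = +0.333 V.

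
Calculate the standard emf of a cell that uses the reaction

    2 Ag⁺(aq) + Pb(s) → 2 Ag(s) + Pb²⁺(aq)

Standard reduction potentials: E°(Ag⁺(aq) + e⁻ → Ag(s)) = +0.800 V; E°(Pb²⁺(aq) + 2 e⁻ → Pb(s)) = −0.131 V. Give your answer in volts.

+0.931 V

In the reaction as written, Ag⁺(aq) is reduced (cathode) and Pb²⁺(aq) is produced by oxidation at the anode.
E°cell = E°(cathode) − E°(anode) = +0.800 − (−0.131) = +0.931 V.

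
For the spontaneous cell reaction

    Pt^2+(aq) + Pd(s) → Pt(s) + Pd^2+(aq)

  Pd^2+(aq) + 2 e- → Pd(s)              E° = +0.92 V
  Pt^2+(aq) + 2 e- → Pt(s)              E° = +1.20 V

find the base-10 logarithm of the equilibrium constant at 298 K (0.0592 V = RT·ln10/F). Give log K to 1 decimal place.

The Pt²⁺/Pt couple is reduced (cathode); E°cell = +1.20 − (+0.92) = +0.28 V with n = 2.
At equilibrium E = 0, so log K = nE°cell / 0.0592 = (2)(+0.28) / 0.0592 = 9.5.

log K = 9.5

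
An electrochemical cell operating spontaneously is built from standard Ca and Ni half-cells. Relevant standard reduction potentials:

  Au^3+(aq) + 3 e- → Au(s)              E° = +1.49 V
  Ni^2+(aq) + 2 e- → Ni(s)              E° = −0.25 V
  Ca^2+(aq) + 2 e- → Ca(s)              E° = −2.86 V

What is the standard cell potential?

+2.61 V

The Ni²⁺/Ni couple has the higher E°, so Ni ion is reduced (cathode) and Ca is oxidized (anode).
E°cell = E°(cathode) − E°(anode) = −0.25 − (−2.86) = +2.61 V.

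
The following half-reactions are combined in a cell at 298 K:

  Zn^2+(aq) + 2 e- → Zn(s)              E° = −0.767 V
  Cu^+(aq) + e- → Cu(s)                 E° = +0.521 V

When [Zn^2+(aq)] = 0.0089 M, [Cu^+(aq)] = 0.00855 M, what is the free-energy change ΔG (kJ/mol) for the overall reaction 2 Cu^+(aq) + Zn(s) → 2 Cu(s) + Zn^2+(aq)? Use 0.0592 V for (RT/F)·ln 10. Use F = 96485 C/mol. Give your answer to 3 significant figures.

The standard cell potential is +0.521 − (−0.767) = +1.288 V, with n = 2 electrons in the balanced equation.
The reaction quotient is [Zn^2+(aq)] / [Cu^+(aq)]^2 = 122; by Nernst, E = +1.288 − (0.0592/2)(2.085) = +1.2263 V.
Then ΔG = −nFE = −2 × 96485 × +1.2263 J/mol = −237 kJ/mol.

−237 kJ/mol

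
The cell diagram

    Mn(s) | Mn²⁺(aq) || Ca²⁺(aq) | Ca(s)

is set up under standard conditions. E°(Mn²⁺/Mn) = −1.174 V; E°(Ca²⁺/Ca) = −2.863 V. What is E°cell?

By convention the left-hand electrode in cell notation is the anode (oxidation) and the right-hand electrode is the cathode (reduction).
E°cell = E°(right) − E°(left) = −2.863 − (−1.174) = −1.689 V.
The negative sign shows that, as written, the cell would require an external voltage to drive the reaction.

−1.689 V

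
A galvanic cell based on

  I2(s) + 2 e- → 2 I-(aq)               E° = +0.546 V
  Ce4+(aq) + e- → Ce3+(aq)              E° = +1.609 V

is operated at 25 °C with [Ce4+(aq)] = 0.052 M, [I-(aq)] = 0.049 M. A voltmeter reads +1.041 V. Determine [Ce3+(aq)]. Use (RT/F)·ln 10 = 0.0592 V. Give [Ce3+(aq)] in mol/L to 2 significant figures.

Ce⁴⁺/Ce³⁺ is the cathode (higher E°); E°cell = +1.609 − (+0.546) = +1.063 V with n = 2.
From the Nernst equation, log Q = n(E° − E)/0.0592 = 2·(+1.063 − (+1.041))/0.0592 = 0.743.
For 2 Ce4+(aq) + 2 I-(aq) → 2 Ce3+(aq) + I2(s), the reaction quotient is Q = [Ce3+(aq)]^2 / ([Ce4+(aq)]^2·[I-(aq)]^2).
Solving for the unknown gives log [Ce3+(aq)] = −2.222, so [Ce3+(aq)] ≈ 0.0060 M.

0.0060 M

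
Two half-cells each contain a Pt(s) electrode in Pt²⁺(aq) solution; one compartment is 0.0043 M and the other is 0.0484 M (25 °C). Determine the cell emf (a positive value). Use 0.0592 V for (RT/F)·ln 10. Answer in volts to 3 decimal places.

For a concentration cell E°cell = 0, since both electrodes use the same couple.
The compartment with the higher Pt²⁺(aq) concentration (0.0484 M) acts as the cathode; ions are reduced there and produced at the dilute (0.0043 M) anode.
With n = 2, Ecell = −(0.0592/2)·log([dilute]/[conc]) = −(0.0592/2)·log(0.0043/0.0484) = +0.031 V.

0.031 V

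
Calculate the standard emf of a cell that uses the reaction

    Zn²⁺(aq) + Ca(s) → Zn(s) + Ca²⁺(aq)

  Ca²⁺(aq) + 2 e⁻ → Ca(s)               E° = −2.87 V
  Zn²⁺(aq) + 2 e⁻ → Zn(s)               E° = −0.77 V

Zn²⁺(aq) gains electrons, so the Zn²⁺/Zn couple is the cathode; the Ca²⁺/Ca couple is the anode.
E°cell = E°(cathode) − E°(anode) = −0.77 − (−2.87) = +2.10 V.
The positive value indicates the reaction is spontaneous as written.

+2.10 V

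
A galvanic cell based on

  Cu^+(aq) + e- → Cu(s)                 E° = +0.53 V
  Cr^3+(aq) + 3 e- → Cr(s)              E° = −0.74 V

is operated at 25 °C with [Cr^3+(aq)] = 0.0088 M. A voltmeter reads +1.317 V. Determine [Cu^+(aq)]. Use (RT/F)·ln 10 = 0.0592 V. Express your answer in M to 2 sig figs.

With Cu⁺/Cu at the cathode and Cr³⁺/Cr at the anode, E°cell = +0.53 − (−0.74) = +1.27 V (n = 3).
Since E = E° − (0.0592/n)·log Q, log Q = n(E° − E)/0.0592 = −2.382.
The balanced reaction is 3 Cu^+(aq) + Cr(s) → 3 Cu(s) + Cr^3+(aq), so Q = [Cr^3+(aq)] / [Cu^+(aq)]^3.
Substituting the known concentrations and solving, log [Cu^+(aq)] = 0.109 and [Cu^+(aq)] = 1.3 M.

1.3 M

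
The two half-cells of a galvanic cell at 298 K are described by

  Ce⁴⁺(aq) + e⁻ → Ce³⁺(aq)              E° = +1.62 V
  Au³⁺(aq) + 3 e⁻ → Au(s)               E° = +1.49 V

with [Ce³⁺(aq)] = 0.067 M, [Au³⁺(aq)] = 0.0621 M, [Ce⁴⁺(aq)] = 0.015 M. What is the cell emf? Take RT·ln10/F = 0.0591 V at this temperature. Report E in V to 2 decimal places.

Ce⁴⁺/Ce³⁺ is reduced (cathode, E° = +1.62 V) and Au³⁺/Au is oxidized (anode).
The standard potential is +1.62 − (+1.49) = +0.13 V and the balanced reaction transfers n = 3 electrons.
For the overall reaction 3 Ce⁴⁺(aq) + Au(s) → 3 Ce³⁺(aq) + Au³⁺(aq), Q = ([Ce³⁺(aq)]^3·[Au³⁺(aq)]) / [Ce⁴⁺(aq)]^3 = 5.53, giving log Q = 0.743.
E = E° − (0.0591/n)·log Q = +0.13 − (0.0591/3)(0.743) = +0.12 V.

+0.12 V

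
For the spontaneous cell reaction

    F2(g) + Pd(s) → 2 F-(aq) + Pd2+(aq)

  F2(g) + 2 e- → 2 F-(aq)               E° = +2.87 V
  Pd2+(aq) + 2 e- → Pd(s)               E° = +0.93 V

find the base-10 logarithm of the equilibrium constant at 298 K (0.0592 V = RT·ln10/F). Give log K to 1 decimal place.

The F₂/F⁻ couple is reduced (cathode); E°cell = +2.87 − (+0.93) = +1.94 V with n = 2.
At equilibrium E = 0, so log K = nE°cell / 0.0592 = (2)(+1.94) / 0.0592 = 65.5.

log K = 65.5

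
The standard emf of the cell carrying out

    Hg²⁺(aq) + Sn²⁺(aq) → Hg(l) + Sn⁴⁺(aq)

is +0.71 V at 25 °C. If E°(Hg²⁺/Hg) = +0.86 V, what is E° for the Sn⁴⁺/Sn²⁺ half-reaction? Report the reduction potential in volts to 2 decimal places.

+0.15 V

In the reaction as written the Hg²⁺/Hg couple is reduced (cathode) and Sn⁴⁺/Sn²⁺ is oxidized (anode), so E°cell = E°(Hg²⁺/Hg) − E°(Sn⁴⁺/Sn²⁺).
E°(Sn⁴⁺/Sn²⁺) = E°(cathode) − E°cell = +0.86 − (+0.71) = +0.15 V.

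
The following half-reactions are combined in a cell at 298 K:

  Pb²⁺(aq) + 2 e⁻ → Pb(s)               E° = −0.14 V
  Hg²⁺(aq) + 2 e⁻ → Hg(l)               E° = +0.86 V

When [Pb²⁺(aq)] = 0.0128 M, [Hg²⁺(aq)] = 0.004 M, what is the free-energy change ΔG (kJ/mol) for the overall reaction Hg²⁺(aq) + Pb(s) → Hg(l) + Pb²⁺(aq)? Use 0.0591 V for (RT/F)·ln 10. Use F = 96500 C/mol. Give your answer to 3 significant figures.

The standard cell potential is +0.86 − (−0.14) = +1.00 V, with n = 2 electrons in the balanced equation.
Q = [Pb²⁺(aq)] / [Hg²⁺(aq)] = 3.2, so log Q = 0.505 and E = +1.00 − (0.0591/2)(0.505) = +0.9851 V.
Then ΔG = −nFE = −2 × 96500 × +0.9851 J/mol = −190 kJ/mol.

−190 kJ/mol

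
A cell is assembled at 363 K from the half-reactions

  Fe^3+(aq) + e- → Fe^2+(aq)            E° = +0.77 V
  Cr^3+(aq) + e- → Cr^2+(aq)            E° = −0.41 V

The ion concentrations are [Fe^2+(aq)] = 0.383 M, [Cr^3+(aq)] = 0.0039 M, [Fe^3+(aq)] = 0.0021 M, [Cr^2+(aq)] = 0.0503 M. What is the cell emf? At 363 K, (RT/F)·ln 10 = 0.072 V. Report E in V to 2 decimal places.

+1.10 V

The Fe³⁺/Fe²⁺ couple has the more positive E°, so it is the cathode; Cr³⁺/Cr²⁺ is the anode.
E°cell = +0.77 − (−0.41) = +1.18 V, with n = 1 electron transferred.
Balancing gives Fe^3+(aq) + Cr^2+(aq) → Fe^2+(aq) + Cr^3+(aq); hence Q = ([Fe^2+(aq)]·[Cr^3+(aq)]) / ([Fe^3+(aq)]·[Cr^2+(aq)]) = 14.1 (log Q = 1.150).
E = E° − (0.072/n)·log Q = +1.18 − (0.072/1)(1.150) = +1.10 V.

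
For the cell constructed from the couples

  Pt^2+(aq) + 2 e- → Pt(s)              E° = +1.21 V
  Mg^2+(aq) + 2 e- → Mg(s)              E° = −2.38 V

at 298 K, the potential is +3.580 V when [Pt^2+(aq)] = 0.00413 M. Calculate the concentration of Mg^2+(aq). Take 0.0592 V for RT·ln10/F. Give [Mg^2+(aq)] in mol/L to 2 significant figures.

Pt²⁺/Pt is the cathode (higher E°); E°cell = +1.21 − (−2.38) = +3.59 V with n = 2.
Rearranging E = E° − (0.0592/n)·log Q gives log Q = 2(+3.59 − (+3.580))/0.0592 = 0.338.
The balanced reaction is Pt^2+(aq) + Mg(s) → Pt(s) + Mg^2+(aq), so Q = [Mg^2+(aq)] / [Pt^2+(aq)].
Solving for the unknown gives log [Mg^2+(aq)] = −2.046, so [Mg^2+(aq)] ≈ 0.0090 M.

0.0090 M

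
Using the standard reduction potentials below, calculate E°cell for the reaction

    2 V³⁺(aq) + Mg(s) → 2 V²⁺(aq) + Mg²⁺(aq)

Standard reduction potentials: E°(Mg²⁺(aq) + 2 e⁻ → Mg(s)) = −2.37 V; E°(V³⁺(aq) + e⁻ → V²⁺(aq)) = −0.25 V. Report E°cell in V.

+2.12 V

V³⁺(aq) gains electrons, so the V³⁺/V²⁺ couple is the cathode; the Mg²⁺/Mg couple is the anode.
E°cell = E°(cathode) − E°(anode) = −0.25 − (−2.37) = +2.12 V.
The positive value indicates the reaction is spontaneous as written.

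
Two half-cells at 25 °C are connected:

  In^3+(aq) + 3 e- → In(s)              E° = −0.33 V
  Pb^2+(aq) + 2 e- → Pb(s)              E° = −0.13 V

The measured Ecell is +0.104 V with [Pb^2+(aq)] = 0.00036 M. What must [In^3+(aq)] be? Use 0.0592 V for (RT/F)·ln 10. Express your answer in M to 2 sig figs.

0.50 M

Pb²⁺/Pb is the cathode (higher E°); E°cell = −0.13 − (−0.33) = +0.20 V with n = 6.
From the Nernst equation, log Q = n(E° − E)/0.0592 = 6·(+0.20 − (+0.104))/0.0592 = 9.730.
For 3 Pb^2+(aq) + 2 In(s) → 3 Pb(s) + 2 In^3+(aq), the reaction quotient is Q = [In^3+(aq)]^2 / [Pb^2+(aq)]^3.
Isolating [In^3+(aq)] in Q = 10^{9.730} yields log [In^3+(aq)] = −0.301, i.e. 0.50 M.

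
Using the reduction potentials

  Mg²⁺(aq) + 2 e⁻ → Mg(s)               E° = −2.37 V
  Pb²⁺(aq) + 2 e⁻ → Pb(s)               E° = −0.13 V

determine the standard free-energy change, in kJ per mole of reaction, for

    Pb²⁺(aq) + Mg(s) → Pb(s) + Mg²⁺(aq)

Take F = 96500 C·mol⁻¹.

−432 kJ/mol

In the reaction as written Pb²⁺(aq) is reduced, so the Pb²⁺/Pb couple is the cathode and Mg²⁺/Mg is the anode.
E°cell = −0.13 − (−2.37) = +2.24 V; balancing electrons gives n = 2.
ΔG° = −nFE°cell = −(2)(96500)(+2.24) J/mol = −432 kJ/mol.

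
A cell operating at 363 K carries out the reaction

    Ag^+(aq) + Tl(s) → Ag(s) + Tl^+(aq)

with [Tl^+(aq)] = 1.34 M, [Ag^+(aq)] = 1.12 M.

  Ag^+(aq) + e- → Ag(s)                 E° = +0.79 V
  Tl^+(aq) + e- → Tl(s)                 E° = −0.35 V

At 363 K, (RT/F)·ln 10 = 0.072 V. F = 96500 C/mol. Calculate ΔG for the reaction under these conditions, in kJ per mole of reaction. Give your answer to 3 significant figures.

The standard cell potential is +0.79 − (−0.35) = +1.14 V, with n = 1 electron in the balanced equation.
Here Q = [Tl^+(aq)] / [Ag^+(aq)] = 1.2 (log Q = 0.078), giving E = +1.14 − (0.072/1)·(0.078) = +1.1344 V.
Finally ΔG = −nFE = −(1)(96500 C/mol)(+1.1344 V) = −109 kJ/mol.

−109 kJ/mol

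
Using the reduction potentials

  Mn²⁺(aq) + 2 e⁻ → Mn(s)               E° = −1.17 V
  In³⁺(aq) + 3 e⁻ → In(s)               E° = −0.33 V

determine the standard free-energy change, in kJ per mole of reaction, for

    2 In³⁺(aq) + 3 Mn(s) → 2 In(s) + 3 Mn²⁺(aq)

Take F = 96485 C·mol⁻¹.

−486 kJ/mol

In the reaction as written In³⁺(aq) is reduced, so the In³⁺/In couple is the cathode and Mn²⁺/Mn is the anode.
E°cell = −0.33 − (−1.17) = +0.84 V; balancing electrons gives n = 6.
ΔG° = −nFE°cell = −(6)(96485)(+0.84) J/mol = −486 kJ/mol.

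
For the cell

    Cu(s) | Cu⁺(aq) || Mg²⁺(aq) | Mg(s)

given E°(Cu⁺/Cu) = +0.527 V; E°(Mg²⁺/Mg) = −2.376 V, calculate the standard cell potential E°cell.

By convention the left-hand electrode in cell notation is the anode (oxidation) and the right-hand electrode is the cathode (reduction).
E°cell = E°(right) − E°(left) = −2.376 − (+0.527) = −2.903 V.
The negative sign shows that, as written, the cell would require an external voltage to drive the reaction.

−2.903 V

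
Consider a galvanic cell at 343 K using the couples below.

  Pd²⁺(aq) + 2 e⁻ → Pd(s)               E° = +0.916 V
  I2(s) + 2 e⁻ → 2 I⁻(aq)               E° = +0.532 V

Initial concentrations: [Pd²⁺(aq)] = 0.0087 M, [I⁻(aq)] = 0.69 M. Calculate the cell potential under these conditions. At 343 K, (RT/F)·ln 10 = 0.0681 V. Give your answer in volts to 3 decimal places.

The Pd²⁺/Pd couple has the more positive E°, so it is the cathode; I₂/I⁻ is the anode.
E°cell = +0.916 − (+0.532) = +0.384 V, with n = 2 electrons transferred.
Balancing gives Pd²⁺(aq) + 2 I⁻(aq) → Pd(s) + I2(s); hence Q = 1 / ([Pd²⁺(aq)]·[I⁻(aq)]^2) = 241 (log Q = 2.383).
By the Nernst equation, E = +0.384 − (0.0681/2)·(2.383) = +0.303 V.

+0.303 V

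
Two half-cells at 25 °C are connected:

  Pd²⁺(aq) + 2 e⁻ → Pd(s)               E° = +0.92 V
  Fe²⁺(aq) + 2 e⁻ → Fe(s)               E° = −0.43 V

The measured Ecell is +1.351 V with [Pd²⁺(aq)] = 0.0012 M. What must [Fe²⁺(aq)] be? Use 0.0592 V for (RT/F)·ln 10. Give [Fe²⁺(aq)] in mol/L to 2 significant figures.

With Pd²⁺/Pd at the cathode and Fe²⁺/Fe at the anode, E°cell = +0.92 − (−0.43) = +1.35 V (n = 2).
Rearranging E = E° − (0.0592/n)·log Q gives log Q = 2(+1.35 − (+1.351))/0.0592 = −0.034.
Balancing electrons gives Pd²⁺(aq) + Fe(s) → Pd(s) + Fe²⁺(aq); thus Q = [Fe²⁺(aq)] / [Pd²⁺(aq)].
Substituting the known concentrations and solving, log [Fe²⁺(aq)] = −2.955 and [Fe²⁺(aq)] = 0.0011 M.

0.0011 M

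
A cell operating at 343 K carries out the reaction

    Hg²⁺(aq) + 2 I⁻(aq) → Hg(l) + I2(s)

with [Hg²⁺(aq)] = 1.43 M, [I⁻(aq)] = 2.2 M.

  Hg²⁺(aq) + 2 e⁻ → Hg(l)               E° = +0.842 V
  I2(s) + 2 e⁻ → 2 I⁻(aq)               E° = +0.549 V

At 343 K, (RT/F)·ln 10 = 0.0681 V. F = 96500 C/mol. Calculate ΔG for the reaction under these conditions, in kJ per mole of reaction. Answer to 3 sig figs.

−62.1 kJ/mol

The standard cell potential is +0.842 − (+0.549) = +0.293 V, with n = 2 electrons in the balanced equation.
Q = 1 / ([Hg²⁺(aq)]·[I⁻(aq)]^2) = 0.144, so log Q = −0.840 and E = +0.293 − (0.0681/2)(−0.840) = +0.3216 V.
Then ΔG = −nFE = −2 × 96500 × +0.3216 J/mol = −62.1 kJ/mol.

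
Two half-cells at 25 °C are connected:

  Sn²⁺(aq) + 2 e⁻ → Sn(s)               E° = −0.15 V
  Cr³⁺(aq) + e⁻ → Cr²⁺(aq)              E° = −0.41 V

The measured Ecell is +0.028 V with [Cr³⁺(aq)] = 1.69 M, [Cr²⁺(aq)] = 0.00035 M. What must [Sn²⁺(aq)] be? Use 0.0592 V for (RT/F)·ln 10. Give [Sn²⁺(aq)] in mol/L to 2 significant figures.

Sn²⁺/Sn is the cathode (higher E°); E°cell = −0.15 − (−0.41) = +0.26 V with n = 2.
Since E = E° − (0.0592/n)·log Q, log Q = n(E° − E)/0.0592 = 7.838.
For Sn²⁺(aq) + 2 Cr²⁺(aq) → Sn(s) + 2 Cr³⁺(aq), the reaction quotient is Q = [Cr³⁺(aq)]^2 / ([Sn²⁺(aq)]·[Cr²⁺(aq)]^2).
Isolating [Sn²⁺(aq)] in Q = 10^{7.838} yields log [Sn²⁺(aq)] = −0.470, i.e. 0.34 M.

0.34 M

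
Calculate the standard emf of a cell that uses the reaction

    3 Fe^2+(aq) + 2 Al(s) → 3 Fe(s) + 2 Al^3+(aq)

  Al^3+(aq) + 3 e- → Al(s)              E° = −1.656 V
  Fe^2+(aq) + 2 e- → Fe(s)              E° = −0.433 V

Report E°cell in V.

+1.223 V

Fe^2+(aq) gains electrons, so the Fe²⁺/Fe couple is the cathode; the Al³⁺/Al couple is the anode.
E°cell = E°(cathode) − E°(anode) = −0.433 − (−1.656) = +1.223 V.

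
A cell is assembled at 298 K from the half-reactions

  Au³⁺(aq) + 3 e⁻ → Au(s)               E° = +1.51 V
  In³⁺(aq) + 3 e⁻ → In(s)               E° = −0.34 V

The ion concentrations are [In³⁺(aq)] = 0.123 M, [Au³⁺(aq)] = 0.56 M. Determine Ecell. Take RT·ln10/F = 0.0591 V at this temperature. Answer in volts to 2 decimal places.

+1.86 V

Since E°(Au³⁺/Au) > E°(In³⁺/In), Au³⁺/Au serves as the cathode.
The standard potential is +1.51 − (−0.34) = +1.85 V and the balanced reaction transfers n = 3 electrons.
Balancing gives Au³⁺(aq) + In(s) → Au(s) + In³⁺(aq); hence Q = [In³⁺(aq)] / [Au³⁺(aq)] = 0.22 (log Q = −0.658).
By the Nernst equation, E = +1.85 − (0.0591/3)·(−0.658) = +1.86 V.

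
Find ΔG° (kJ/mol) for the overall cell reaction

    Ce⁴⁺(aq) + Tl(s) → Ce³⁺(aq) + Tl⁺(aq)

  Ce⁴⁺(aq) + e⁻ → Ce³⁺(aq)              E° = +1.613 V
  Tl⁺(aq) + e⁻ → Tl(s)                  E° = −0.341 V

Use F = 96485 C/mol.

−189 kJ/mol

In the reaction as written Ce⁴⁺(aq) is reduced, so the Ce⁴⁺/Ce³⁺ couple is the cathode and Tl⁺/Tl is the anode.
E°cell = +1.613 − (−0.341) = +1.954 V; balancing electrons gives n = 1.
ΔG° = −nFE°cell = −(1)(96485)(+1.954) J/mol = −189 kJ/mol.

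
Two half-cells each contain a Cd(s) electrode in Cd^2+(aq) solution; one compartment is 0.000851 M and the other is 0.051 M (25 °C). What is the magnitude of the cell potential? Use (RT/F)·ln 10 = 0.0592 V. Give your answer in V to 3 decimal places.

0.053 V

For a concentration cell E°cell = 0, since both electrodes use the same couple.
The compartment with the higher Cd^2+(aq) concentration (0.051 M) acts as the cathode; ions are reduced there and produced at the dilute (0.000851 M) anode.
With n = 2, Ecell = −(0.0592/2)·log([dilute]/[conc]) = −(0.0592/2)·log(0.000851/0.051) = +0.053 V.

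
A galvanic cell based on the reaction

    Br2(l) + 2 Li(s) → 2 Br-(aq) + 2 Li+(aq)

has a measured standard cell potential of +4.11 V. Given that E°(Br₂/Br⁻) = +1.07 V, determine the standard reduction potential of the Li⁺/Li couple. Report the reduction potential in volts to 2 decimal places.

−3.04 V

In the reaction as written the Br₂/Br⁻ couple is reduced (cathode) and Li⁺/Li is oxidized (anode), so E°cell = E°(Br₂/Br⁻) − E°(Li⁺/Li).
E°(Li⁺/Li) = E°(cathode) − E°cell = +1.07 − (+4.11) = −3.04 V.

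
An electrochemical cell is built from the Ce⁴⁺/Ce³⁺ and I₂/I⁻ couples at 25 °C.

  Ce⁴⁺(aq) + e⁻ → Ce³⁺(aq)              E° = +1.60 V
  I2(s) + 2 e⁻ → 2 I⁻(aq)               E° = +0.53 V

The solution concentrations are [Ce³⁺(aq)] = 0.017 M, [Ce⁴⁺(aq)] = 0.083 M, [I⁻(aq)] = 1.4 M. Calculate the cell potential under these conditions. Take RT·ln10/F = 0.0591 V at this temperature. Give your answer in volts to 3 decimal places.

+1.119 V

Since E°(Ce⁴⁺/Ce³⁺) > E°(I₂/I⁻), Ce⁴⁺/Ce³⁺ serves as the cathode.
The standard potential is +1.60 − (+0.53) = +1.07 V and the balanced reaction transfers n = 2 electrons.
For the overall reaction 2 Ce⁴⁺(aq) + 2 I⁻(aq) → 2 Ce³⁺(aq) + I2(s), Q = [Ce³⁺(aq)]^2 / ([Ce⁴⁺(aq)]^2·[I⁻(aq)]^2) = 0.0214, giving log Q = −1.670.
E = E° − (0.0591/n)·log Q = +1.07 − (0.0591/2)(−1.670) = +1.119 V.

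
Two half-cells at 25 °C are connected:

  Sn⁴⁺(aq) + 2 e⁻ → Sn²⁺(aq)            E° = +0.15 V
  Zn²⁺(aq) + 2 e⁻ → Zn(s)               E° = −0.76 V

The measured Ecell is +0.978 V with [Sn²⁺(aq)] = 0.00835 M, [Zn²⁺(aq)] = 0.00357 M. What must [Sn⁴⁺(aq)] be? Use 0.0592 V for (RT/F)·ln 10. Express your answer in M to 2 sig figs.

With Sn⁴⁺/Sn²⁺ at the cathode and Zn²⁺/Zn at the anode, E°cell = +0.15 − (−0.76) = +0.91 V (n = 2).
Rearranging E = E° − (0.0592/n)·log Q gives log Q = 2(+0.91 − (+0.978))/0.0592 = −2.297.
Balancing electrons gives Sn⁴⁺(aq) + Zn(s) → Sn²⁺(aq) + Zn²⁺(aq); thus Q = ([Sn²⁺(aq)]·[Zn²⁺(aq)]) / [Sn⁴⁺(aq)].
Isolating [Sn⁴⁺(aq)] in Q = 10^{−2.297} yields log [Sn⁴⁺(aq)] = −2.229, i.e. 0.0059 M.

0.0059 M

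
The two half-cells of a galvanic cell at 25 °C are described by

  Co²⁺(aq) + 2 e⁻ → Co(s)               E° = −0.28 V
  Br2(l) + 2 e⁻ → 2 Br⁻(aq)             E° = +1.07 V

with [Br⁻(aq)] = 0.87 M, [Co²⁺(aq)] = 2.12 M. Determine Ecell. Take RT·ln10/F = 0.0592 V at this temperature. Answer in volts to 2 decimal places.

Since E°(Br₂/Br⁻) > E°(Co²⁺/Co), Br₂/Br⁻ serves as the cathode.
E°cell = +1.07 − (−0.28) = +1.35 V, with n = 2 electrons transferred.
Balancing gives Br2(l) + Co(s) → 2 Br⁻(aq) + Co²⁺(aq); hence Q = [Br⁻(aq)]^2·[Co²⁺(aq)] = 1.6 (log Q = 0.205).
E = E° − (0.0592/n)·log Q = +1.35 − (0.0592/2)(0.205) = +1.34 V.

+1.34 V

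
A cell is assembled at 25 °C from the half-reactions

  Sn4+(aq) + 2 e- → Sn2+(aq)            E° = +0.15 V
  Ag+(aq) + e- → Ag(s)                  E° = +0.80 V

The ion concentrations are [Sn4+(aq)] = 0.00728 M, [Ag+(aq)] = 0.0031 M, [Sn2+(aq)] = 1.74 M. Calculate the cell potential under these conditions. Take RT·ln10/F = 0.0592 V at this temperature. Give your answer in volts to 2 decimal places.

Since E°(Ag⁺/Ag) > E°(Sn⁴⁺/Sn²⁺), Ag⁺/Ag serves as the cathode.
E°cell = E°cat − E°an = +0.80 − (+0.15) = +0.65 V; n = 2.
For the overall reaction 2 Ag+(aq) + Sn2+(aq) → 2 Ag(s) + Sn4+(aq), Q = [Sn4+(aq)] / ([Ag+(aq)]^2·[Sn2+(aq)]) = 435, giving log Q = 2.639.
Applying E = E° − (RT ln10/nF)·log Q gives +0.65 − (0.0592/2)(2.639) = +0.57 V.

+0.57 V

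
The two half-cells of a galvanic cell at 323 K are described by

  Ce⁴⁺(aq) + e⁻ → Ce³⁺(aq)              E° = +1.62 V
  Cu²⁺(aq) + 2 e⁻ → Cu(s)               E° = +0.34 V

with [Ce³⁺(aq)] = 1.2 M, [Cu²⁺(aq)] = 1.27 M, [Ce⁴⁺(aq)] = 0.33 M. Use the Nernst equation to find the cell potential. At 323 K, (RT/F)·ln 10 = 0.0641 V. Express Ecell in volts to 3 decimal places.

+1.241 V

The Ce⁴⁺/Ce³⁺ couple has the more positive E°, so it is the cathode; Cu²⁺/Cu is the anode.
E°cell = +1.62 − (+0.34) = +1.28 V, with n = 2 electrons transferred.
For the overall reaction 2 Ce⁴⁺(aq) + Cu(s) → 2 Ce³⁺(aq) + Cu²⁺(aq), Q = ([Ce³⁺(aq)]^2·[Cu²⁺(aq)]) / [Ce⁴⁺(aq)]^2 = 16.8, giving log Q = 1.225.
E = E° − (0.0641/n)·log Q = +1.28 − (0.0641/2)(1.225) = +1.241 V.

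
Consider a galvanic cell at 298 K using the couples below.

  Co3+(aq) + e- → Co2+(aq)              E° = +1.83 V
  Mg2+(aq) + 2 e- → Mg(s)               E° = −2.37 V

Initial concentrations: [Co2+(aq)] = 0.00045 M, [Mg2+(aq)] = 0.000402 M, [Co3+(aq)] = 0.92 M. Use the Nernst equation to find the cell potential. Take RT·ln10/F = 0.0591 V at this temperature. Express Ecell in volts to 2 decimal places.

Co³⁺/Co²⁺ is reduced (cathode, E° = +1.83 V) and Mg²⁺/Mg is oxidized (anode).
E°cell = +1.83 − (−2.37) = +4.20 V, with n = 2 electrons transferred.
The balanced reaction is 2 Co3+(aq) + Mg(s) → 2 Co2+(aq) + Mg2+(aq), so Q = ([Co2+(aq)]^2·[Mg2+(aq)]) / [Co3+(aq)]^2 = 9.62×10^−11 and log Q = −10.017.
Applying E = E° − (RT ln10/nF)·log Q gives +4.20 − (0.0591/2)(−10.017) = +4.50 V.

+4.50 V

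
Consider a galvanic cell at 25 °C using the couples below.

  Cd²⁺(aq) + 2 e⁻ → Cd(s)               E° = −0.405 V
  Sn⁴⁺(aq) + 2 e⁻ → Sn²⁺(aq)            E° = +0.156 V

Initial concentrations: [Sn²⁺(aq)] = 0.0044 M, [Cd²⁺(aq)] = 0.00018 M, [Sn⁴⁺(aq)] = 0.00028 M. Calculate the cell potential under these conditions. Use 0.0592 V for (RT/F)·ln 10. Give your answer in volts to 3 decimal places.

The Sn⁴⁺/Sn²⁺ couple has the more positive E°, so it is the cathode; Cd²⁺/Cd is the anode.
E°cell = +0.156 − (−0.405) = +0.561 V, with n = 2 electrons transferred.
Balancing gives Sn⁴⁺(aq) + Cd(s) → Sn²⁺(aq) + Cd²⁺(aq); hence Q = ([Sn²⁺(aq)]·[Cd²⁺(aq)]) / [Sn⁴⁺(aq)] = 0.00283 (log Q = −2.548).
E = E° − (0.0592/n)·log Q = +0.561 − (0.0592/2)(−2.548) = +0.636 V.

+0.636 V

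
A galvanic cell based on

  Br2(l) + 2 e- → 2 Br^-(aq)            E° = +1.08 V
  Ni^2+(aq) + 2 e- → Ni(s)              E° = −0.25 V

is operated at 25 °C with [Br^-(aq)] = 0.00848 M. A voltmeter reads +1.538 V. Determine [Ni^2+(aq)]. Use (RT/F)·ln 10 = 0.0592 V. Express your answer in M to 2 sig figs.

The Br₂/Br⁻ couple has the larger reduction potential, so it is the cathode: E°cell = +1.08 − (−0.25) = +1.33 V and n = 2.
From the Nernst equation, log Q = n(E° − E)/0.0592 = 2·(+1.33 − (+1.538))/0.0592 = −7.027.
The balanced reaction is Br2(l) + Ni(s) → 2 Br^-(aq) + Ni^2+(aq), so Q = [Br^-(aq)]^2·[Ni^2+(aq)].
Isolating [Ni^2+(aq)] in Q = 10^{−7.027} yields log [Ni^2+(aq)] = −2.884, i.e. 0.0013 M.

0.0013 M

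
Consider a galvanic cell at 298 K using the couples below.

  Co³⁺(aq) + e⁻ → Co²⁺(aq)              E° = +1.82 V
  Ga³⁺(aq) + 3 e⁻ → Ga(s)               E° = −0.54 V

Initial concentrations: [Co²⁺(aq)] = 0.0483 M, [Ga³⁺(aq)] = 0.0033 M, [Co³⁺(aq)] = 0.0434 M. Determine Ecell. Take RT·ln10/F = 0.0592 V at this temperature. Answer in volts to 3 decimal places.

+2.406 V

The Co³⁺/Co²⁺ couple has the more positive E°, so it is the cathode; Ga³⁺/Ga is the anode.
E°cell = +1.82 − (−0.54) = +2.36 V, with n = 3 electrons transferred.
Balancing gives 3 Co³⁺(aq) + Ga(s) → 3 Co²⁺(aq) + Ga³⁺(aq); hence Q = ([Co²⁺(aq)]^3·[Ga³⁺(aq)]) / [Co³⁺(aq)]^3 = 0.00455 (log Q = −2.342).
E = E° − (0.0592/n)·log Q = +2.36 − (0.0592/3)(−2.342) = +2.406 V.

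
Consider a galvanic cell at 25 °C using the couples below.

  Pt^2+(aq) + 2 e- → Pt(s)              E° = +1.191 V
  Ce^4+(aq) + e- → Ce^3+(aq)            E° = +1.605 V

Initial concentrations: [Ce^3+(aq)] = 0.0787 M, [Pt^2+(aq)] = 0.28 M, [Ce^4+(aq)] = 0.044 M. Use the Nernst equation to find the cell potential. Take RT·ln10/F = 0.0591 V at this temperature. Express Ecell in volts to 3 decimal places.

+0.415 V

Since E°(Ce⁴⁺/Ce³⁺) > E°(Pt²⁺/Pt), Ce⁴⁺/Ce³⁺ serves as the cathode.
E°cell = E°cat − E°an = +1.605 − (+1.191) = +0.414 V; n = 2.
The balanced reaction is 2 Ce^4+(aq) + Pt(s) → 2 Ce^3+(aq) + Pt^2+(aq), so Q = ([Ce^3+(aq)]^2·[Pt^2+(aq)]) / [Ce^4+(aq)]^2 = 0.896 and log Q = −0.048.
By the Nernst equation, E = +0.414 − (0.0591/2)·(−0.048) = +0.415 V.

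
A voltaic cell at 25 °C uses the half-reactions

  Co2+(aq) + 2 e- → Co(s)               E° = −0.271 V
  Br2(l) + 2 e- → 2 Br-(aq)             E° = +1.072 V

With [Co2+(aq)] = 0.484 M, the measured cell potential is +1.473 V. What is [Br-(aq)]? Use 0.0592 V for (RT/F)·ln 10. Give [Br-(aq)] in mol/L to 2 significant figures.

0.0092 M

Br₂/Br⁻ is the cathode (higher E°); E°cell = +1.072 − (−0.271) = +1.343 V with n = 2.
Rearranging E = E° − (0.0592/n)·log Q gives log Q = 2(+1.343 − (+1.473))/0.0592 = −4.392.
The balanced reaction is Br2(l) + Co(s) → 2 Br-(aq) + Co2+(aq), so Q = [Br-(aq)]^2·[Co2+(aq)].
Substituting the known concentrations and solving, log [Br-(aq)] = −2.038 and [Br-(aq)] = 0.0092 M.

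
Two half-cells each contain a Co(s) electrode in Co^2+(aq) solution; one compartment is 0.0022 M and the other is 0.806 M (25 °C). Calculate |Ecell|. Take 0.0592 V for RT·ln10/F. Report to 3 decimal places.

For a concentration cell E°cell = 0, since both electrodes use the same couple.
The compartment with the higher Co^2+(aq) concentration (0.806 M) acts as the cathode; ions are reduced there and produced at the dilute (0.0022 M) anode.
With n = 2, Ecell = −(0.0592/2)·log([dilute]/[conc]) = −(0.0592/2)·log(0.0022/0.806) = +0.076 V.

0.076 V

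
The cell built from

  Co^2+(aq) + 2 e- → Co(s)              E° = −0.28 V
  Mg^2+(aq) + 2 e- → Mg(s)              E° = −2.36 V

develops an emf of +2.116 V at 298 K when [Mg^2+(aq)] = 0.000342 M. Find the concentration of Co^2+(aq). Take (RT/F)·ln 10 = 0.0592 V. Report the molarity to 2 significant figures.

0.0056 M

Co²⁺/Co is the cathode (higher E°); E°cell = −0.28 − (−2.36) = +2.08 V with n = 2.
From the Nernst equation, log Q = n(E° − E)/0.0592 = 2·(+2.08 − (+2.116))/0.0592 = −1.216.
The balanced reaction is Co^2+(aq) + Mg(s) → Co(s) + Mg^2+(aq), so Q = [Mg^2+(aq)] / [Co^2+(aq)].
Solving for the unknown gives log [Co^2+(aq)] = −2.250, so [Co^2+(aq)] ≈ 0.0056 M.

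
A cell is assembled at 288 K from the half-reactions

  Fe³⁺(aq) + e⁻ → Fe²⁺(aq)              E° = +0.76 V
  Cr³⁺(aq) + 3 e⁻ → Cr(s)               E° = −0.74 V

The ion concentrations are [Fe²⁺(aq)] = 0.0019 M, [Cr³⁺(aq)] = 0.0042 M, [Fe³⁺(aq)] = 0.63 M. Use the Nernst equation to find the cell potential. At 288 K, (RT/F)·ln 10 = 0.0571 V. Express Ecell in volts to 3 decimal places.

+1.689 V

Fe³⁺/Fe²⁺ is reduced (cathode, E° = +0.76 V) and Cr³⁺/Cr is oxidized (anode).
E°cell = +0.76 − (−0.74) = +1.50 V, with n = 3 electrons transferred.
For the overall reaction 3 Fe³⁺(aq) + Cr(s) → 3 Fe²⁺(aq) + Cr³⁺(aq), Q = ([Fe²⁺(aq)]^3·[Cr³⁺(aq)]) / [Fe³⁺(aq)]^3 = 1.15×10^−10, giving log Q = −9.939.
E = E° − (0.0571/n)·log Q = +1.50 − (0.0571/3)(−9.939) = +1.689 V.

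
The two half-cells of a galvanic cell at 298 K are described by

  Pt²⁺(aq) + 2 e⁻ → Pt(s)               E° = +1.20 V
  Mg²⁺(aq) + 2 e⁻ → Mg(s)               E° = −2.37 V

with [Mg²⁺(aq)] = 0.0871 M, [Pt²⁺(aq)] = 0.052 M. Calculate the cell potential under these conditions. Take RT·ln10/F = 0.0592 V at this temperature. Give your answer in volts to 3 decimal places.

+3.563 V

The Pt²⁺/Pt couple has the more positive E°, so it is the cathode; Mg²⁺/Mg is the anode.
E°cell = E°cat − E°an = +1.20 − (−2.37) = +3.57 V; n = 2.
The balanced reaction is Pt²⁺(aq) + Mg(s) → Pt(s) + Mg²⁺(aq), so Q = [Mg²⁺(aq)] / [Pt²⁺(aq)] = 1.68 and log Q = 0.224.
Applying E = E° − (RT ln10/nF)·log Q gives +3.57 − (0.0592/2)(0.224) = +3.563 V.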